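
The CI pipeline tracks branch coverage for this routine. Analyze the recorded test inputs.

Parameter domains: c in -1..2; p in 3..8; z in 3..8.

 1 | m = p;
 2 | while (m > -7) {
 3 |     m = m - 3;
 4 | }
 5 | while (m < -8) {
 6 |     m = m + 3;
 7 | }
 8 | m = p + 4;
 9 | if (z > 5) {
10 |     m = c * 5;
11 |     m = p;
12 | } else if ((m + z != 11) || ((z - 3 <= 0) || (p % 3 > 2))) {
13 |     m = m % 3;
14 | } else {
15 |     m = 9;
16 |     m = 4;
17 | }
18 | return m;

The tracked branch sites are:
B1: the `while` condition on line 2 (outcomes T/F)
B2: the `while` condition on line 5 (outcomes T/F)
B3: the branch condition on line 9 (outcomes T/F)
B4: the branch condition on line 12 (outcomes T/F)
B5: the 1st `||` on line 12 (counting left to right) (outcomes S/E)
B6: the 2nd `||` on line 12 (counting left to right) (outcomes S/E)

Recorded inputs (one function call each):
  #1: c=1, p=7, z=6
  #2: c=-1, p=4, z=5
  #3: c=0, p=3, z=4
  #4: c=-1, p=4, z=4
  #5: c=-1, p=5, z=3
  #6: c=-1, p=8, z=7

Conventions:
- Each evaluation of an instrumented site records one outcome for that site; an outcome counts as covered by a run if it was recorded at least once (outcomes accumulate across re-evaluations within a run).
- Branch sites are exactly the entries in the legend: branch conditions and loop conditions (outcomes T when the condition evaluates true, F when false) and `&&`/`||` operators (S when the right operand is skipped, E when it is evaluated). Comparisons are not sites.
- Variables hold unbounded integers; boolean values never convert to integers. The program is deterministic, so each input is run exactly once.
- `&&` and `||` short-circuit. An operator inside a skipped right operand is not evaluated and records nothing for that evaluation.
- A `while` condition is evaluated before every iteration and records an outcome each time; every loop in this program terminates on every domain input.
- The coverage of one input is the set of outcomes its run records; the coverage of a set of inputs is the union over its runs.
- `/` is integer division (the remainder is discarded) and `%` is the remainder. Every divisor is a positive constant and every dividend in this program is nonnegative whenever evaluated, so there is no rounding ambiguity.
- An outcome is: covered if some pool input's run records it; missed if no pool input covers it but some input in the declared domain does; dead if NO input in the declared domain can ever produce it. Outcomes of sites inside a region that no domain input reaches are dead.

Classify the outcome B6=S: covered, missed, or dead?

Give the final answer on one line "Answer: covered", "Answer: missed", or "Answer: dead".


no pool input records B6=S
but domain input (c=-1, p=4, z=3) does record it -> reachable, so missed
Answer: missed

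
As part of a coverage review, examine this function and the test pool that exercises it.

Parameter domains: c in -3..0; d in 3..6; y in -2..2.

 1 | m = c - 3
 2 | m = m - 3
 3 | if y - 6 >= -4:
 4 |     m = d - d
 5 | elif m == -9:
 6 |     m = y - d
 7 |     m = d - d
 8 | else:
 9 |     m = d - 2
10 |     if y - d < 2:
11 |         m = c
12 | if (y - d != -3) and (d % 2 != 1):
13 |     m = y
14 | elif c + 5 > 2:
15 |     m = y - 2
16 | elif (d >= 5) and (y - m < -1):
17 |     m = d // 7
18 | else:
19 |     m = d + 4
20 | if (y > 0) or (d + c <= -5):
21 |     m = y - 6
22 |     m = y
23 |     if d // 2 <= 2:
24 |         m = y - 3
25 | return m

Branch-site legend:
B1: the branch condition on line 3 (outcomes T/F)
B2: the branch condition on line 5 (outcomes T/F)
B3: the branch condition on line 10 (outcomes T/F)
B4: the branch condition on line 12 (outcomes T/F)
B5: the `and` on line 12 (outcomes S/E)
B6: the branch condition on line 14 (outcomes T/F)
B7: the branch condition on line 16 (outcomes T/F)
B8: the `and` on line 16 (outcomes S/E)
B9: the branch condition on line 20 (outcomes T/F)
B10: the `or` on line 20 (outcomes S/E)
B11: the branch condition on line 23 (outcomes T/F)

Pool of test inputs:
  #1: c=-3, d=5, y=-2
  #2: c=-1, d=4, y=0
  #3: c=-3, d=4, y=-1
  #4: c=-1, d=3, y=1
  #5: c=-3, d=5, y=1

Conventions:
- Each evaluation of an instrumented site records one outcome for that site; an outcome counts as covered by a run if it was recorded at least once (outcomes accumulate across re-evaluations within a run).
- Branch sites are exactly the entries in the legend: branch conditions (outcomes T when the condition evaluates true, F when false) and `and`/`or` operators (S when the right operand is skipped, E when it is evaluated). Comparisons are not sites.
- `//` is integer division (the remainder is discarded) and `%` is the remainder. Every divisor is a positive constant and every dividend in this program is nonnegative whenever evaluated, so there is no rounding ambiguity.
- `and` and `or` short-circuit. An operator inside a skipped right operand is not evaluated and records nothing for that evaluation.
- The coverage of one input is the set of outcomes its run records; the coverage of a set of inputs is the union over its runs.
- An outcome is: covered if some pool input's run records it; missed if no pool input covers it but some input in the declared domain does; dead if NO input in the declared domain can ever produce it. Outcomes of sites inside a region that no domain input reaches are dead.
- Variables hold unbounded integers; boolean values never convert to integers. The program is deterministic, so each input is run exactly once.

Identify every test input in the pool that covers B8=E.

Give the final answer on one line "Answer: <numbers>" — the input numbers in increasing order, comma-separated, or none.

input #1 (c=-3, d=5, y=-2): covers B8=E
input #2 (c=-1, d=4, y=0): misses B8=E
input #3 (c=-3, d=4, y=-1): misses B8=E
input #4 (c=-1, d=3, y=1): misses B8=E
input #5 (c=-3, d=5, y=1): covers B8=E

Answer: 1, 5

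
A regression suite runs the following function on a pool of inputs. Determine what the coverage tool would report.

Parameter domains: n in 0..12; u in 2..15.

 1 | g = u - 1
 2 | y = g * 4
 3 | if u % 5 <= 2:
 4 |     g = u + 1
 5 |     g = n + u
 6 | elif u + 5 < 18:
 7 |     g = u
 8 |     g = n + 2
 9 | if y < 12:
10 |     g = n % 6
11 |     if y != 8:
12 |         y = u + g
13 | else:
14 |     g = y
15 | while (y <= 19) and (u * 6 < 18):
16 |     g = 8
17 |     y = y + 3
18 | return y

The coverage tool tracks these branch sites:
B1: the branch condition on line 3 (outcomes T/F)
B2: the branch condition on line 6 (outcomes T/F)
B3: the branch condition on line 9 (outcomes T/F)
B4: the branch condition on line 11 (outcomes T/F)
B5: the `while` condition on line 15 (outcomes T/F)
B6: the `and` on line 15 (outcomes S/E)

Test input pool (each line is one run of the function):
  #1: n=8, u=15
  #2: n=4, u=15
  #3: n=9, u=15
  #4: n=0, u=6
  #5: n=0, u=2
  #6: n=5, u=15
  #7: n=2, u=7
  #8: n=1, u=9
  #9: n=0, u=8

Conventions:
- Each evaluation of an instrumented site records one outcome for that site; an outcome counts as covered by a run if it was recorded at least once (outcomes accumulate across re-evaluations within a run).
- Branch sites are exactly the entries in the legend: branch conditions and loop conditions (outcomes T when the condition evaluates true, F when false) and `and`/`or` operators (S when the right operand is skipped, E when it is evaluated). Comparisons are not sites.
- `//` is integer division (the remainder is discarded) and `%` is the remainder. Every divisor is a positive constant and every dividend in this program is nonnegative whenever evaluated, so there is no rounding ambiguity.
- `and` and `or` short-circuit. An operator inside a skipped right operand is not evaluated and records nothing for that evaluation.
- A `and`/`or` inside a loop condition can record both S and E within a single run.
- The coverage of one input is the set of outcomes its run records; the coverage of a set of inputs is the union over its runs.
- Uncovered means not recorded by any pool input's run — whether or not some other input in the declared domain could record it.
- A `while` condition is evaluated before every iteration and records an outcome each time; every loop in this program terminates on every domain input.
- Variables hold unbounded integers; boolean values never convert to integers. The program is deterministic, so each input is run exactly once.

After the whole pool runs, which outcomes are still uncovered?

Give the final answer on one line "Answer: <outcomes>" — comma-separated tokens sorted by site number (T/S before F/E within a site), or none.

input #1 (n=8, u=15): events B1->T, B3->F, B6->S, B5->F; covers B1=T, B3=F, B5=F, B6=S
input #2 (n=4, u=15): events B1->T, B3->F, B6->S, B5->F; covers B1=T, B3=F, B5=F, B6=S
input #3 (n=9, u=15): events B1->T, B3->F, B6->S, B5->F; covers B1=T, B3=F, B5=F, B6=S
input #4 (n=0, u=6): events B1->T, B3->F, B6->S, B5->F; covers B1=T, B3=F, B5=F, B6=S
input #5 (n=0, u=2): events B1->T, B3->T, B4->T, B6->E, B5->T, B6->E, B5->T, B6->E, B5->T, B6->E, B5->T, B6->E, B5->T, B6->E, ...; covers B1=T, B3=T, B4=T, B5=T, B5=F, B6=S, B6=E
input #6 (n=5, u=15): events B1->T, B3->F, B6->S, B5->F; covers B1=T, B3=F, B5=F, B6=S
input #7 (n=2, u=7): events B1->T, B3->F, B6->S, B5->F; covers B1=T, B3=F, B5=F, B6=S
input #8 (n=1, u=9): events B1->F, B2->T, B3->F, B6->S, B5->F; covers B1=F, B2=T, B3=F, B5=F, B6=S
input #9 (n=0, u=8): events B1->F, B2->T, B3->F, B6->S, B5->F; covers B1=F, B2=T, B3=F, B5=F, B6=S
union over the pool: B1=T, B1=F, B2=T, B3=T, B3=F, B4=T, B5=T, B5=F, B6=S, B6=E
uncovered (2 of 12): B2=F, B4=F

Answer: B2=F, B4=F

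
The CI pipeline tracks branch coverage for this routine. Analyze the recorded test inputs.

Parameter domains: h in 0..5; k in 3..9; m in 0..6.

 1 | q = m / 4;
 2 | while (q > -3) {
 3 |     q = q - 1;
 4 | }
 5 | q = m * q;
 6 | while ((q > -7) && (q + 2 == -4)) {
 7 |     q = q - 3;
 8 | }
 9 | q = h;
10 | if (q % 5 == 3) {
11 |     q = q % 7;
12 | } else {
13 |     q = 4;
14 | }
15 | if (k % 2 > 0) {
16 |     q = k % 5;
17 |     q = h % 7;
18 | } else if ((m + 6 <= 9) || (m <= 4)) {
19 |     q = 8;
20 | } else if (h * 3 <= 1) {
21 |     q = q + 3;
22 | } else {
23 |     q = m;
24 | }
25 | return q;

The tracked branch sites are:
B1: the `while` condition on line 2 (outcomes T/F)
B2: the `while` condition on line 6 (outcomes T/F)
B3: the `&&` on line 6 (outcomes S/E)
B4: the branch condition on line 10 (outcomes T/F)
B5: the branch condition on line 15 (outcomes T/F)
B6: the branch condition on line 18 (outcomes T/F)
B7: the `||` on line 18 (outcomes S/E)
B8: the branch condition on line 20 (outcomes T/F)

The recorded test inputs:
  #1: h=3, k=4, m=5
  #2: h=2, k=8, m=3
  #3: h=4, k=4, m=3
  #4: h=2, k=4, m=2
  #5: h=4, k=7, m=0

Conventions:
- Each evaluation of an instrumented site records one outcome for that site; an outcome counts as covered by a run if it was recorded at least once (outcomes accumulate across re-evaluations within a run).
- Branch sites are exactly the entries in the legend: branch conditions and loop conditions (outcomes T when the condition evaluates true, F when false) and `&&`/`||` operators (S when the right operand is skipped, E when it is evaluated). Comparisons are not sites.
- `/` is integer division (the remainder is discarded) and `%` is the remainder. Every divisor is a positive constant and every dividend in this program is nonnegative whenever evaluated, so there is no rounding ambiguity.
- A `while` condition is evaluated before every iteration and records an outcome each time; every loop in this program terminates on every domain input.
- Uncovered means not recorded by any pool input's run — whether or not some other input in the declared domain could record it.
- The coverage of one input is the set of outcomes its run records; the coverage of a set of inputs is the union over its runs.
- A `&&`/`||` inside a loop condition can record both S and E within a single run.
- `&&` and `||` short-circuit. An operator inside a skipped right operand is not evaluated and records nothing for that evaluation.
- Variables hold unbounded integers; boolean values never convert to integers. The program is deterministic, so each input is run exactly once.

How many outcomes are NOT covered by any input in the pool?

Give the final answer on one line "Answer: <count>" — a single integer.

#1 (h=3, k=4, m=5) -> B1->T, B1->T, B1->T, B1->T, B1->F, B3->S, B2->F, B4->T, B5->F, B7->E, B6->F, B8->F; covered: B1=T, B1=F, B2=F, B3=S, B4=T, B5=F, B6=F, B7=E, B8=F
#2 (h=2, k=8, m=3) -> B1->T, B1->T, B1->T, B1->F, B3->S, B2->F, B4->F, B5->F, B7->S, B6->T; covered: B1=T, B1=F, B2=F, B3=S, B4=F, B5=F, B6=T, B7=S
#3 (h=4, k=4, m=3) -> B1->T, B1->T, B1->T, B1->F, B3->S, B2->F, B4->F, B5->F, B7->S, B6->T; covered: B1=T, B1=F, B2=F, B3=S, B4=F, B5=F, B6=T, B7=S
#4 (h=2, k=4, m=2) -> B1->T, B1->T, B1->T, B1->F, B3->E, B2->T, B3->S, B2->F, B4->F, B5->F, B7->S, B6->T; covered: B1=T, B1=F, B2=T, B2=F, B3=S, B3=E, B4=F, B5=F, B6=T, B7=S
#5 (h=4, k=7, m=0) -> B1->T, B1->T, B1->T, B1->F, B3->E, B2->F, B4->F, B5->T; covered: B1=T, B1=F, B2=F, B3=E, B4=F, B5=T
union over the pool: B1=T, B1=F, B2=T, B2=F, B3=S, B3=E, B4=T, B4=F, B5=T, B5=F, B6=T, B6=F, B7=S, B7=E, B8=F
uncovered (1 of 16): B8=T

Answer: 1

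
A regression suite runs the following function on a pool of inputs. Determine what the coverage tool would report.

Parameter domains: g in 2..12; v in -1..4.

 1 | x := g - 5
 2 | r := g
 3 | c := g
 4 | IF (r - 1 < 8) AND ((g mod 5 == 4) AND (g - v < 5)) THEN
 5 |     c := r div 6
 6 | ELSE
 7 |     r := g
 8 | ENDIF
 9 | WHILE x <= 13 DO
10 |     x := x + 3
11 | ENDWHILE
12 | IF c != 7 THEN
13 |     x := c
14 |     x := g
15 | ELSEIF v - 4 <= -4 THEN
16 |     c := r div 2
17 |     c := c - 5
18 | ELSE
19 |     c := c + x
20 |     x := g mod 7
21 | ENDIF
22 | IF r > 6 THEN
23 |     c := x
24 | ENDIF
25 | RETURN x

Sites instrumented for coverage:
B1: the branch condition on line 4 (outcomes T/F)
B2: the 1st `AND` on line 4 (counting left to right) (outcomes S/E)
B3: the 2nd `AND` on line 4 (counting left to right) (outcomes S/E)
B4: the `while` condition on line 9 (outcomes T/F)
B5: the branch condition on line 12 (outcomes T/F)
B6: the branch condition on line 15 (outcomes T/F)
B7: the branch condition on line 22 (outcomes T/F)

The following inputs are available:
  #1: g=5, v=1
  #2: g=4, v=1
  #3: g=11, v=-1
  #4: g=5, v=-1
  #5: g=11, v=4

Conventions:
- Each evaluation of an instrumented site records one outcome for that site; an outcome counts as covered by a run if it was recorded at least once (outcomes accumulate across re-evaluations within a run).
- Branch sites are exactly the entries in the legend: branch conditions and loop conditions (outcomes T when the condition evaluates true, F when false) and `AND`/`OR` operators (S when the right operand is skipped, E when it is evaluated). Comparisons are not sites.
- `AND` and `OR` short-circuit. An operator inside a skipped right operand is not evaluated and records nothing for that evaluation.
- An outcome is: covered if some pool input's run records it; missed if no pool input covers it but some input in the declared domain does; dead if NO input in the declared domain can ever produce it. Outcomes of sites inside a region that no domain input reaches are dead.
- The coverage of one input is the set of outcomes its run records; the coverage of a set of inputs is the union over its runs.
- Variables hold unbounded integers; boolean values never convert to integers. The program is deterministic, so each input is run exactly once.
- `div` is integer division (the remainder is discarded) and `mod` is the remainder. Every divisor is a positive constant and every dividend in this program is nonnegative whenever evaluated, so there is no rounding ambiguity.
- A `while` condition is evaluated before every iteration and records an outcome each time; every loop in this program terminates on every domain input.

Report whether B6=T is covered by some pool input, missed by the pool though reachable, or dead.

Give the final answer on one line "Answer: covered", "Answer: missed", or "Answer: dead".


no pool input records B6=T
but domain input (g=7, v=-1) does record it -> reachable, so missed
Answer: missed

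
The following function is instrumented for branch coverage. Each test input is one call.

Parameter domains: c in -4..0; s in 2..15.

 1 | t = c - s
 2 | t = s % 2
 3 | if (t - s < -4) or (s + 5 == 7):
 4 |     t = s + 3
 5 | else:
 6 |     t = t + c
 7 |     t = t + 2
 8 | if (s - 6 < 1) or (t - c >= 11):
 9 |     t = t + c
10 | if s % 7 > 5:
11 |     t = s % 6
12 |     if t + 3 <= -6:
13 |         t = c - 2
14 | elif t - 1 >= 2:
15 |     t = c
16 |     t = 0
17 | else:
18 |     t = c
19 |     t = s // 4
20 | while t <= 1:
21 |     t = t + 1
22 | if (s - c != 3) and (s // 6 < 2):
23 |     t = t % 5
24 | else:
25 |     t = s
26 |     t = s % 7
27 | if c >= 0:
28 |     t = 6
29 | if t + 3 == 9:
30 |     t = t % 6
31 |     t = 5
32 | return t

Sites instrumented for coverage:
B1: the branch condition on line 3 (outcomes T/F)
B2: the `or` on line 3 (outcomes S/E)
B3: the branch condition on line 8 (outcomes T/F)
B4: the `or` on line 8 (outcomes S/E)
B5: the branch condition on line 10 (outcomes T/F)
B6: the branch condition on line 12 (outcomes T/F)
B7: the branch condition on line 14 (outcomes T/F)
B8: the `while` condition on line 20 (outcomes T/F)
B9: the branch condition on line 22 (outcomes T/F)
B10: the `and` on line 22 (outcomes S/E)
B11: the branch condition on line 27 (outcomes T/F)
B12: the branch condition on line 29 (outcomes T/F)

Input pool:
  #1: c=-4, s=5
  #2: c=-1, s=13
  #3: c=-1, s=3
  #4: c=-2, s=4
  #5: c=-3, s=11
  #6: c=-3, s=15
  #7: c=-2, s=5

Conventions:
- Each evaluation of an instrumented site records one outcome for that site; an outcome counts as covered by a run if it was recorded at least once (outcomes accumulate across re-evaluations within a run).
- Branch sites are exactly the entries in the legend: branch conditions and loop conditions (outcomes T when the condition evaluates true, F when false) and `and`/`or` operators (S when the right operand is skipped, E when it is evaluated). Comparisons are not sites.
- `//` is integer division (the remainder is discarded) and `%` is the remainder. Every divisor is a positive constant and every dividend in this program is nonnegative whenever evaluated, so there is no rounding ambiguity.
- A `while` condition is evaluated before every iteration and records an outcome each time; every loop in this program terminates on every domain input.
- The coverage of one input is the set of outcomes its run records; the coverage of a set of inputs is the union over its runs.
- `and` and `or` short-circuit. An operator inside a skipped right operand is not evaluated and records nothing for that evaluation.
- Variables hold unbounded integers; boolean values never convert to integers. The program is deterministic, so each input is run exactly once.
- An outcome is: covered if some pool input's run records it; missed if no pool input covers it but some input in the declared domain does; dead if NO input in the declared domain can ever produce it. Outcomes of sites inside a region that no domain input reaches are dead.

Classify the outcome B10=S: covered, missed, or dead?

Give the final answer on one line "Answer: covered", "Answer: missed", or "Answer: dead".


no pool input records B10=S
but domain input (c=-1, s=2) does record it -> reachable, so missed
Answer: missed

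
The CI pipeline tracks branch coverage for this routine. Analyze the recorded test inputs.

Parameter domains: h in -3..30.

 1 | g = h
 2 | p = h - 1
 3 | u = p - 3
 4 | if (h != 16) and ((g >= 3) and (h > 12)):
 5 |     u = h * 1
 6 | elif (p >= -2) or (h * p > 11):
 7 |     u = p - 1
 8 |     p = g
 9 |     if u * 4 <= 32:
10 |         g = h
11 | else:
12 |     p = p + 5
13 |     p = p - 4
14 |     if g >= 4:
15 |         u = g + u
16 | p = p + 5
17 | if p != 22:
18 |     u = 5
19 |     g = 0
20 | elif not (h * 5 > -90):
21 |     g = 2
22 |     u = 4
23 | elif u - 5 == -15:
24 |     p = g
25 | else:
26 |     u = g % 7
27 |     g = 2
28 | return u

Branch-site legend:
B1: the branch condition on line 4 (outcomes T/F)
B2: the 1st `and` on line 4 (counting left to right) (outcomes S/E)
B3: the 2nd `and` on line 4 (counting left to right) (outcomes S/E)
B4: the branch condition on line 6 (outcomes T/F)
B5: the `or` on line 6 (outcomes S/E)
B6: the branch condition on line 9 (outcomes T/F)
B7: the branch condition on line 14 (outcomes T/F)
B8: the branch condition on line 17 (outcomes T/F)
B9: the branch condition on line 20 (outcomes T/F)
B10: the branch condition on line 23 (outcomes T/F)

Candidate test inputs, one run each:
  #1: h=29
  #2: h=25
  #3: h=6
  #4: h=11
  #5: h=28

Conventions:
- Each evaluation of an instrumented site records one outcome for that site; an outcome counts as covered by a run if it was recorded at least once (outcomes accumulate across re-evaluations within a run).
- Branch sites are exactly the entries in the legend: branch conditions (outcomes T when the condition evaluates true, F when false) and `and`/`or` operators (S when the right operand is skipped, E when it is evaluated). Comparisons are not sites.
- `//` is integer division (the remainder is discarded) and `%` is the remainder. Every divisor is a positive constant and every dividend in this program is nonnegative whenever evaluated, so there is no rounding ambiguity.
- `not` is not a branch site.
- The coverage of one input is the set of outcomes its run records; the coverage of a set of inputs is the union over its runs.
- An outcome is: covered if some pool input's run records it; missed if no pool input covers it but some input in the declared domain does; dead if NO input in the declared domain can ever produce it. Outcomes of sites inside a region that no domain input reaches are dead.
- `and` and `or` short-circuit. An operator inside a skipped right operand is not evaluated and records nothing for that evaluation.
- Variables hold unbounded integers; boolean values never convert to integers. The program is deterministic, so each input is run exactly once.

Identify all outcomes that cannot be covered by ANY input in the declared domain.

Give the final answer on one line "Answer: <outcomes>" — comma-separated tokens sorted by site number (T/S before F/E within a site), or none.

exhaustive pass over the 34-input domain:
  B7=T: never recorded by any domain input -> dead
  B9=T: never recorded by any domain input -> dead
  B10=T: never recorded by any domain input -> dead
  reachable outcomes have witnesses, e.g. B1=T (e.g. h=13), B1=F (e.g. h=-3), B2=S (e.g. h=16), B2=E (e.g. h=-3)

Answer: B7=T, B9=T, B10=T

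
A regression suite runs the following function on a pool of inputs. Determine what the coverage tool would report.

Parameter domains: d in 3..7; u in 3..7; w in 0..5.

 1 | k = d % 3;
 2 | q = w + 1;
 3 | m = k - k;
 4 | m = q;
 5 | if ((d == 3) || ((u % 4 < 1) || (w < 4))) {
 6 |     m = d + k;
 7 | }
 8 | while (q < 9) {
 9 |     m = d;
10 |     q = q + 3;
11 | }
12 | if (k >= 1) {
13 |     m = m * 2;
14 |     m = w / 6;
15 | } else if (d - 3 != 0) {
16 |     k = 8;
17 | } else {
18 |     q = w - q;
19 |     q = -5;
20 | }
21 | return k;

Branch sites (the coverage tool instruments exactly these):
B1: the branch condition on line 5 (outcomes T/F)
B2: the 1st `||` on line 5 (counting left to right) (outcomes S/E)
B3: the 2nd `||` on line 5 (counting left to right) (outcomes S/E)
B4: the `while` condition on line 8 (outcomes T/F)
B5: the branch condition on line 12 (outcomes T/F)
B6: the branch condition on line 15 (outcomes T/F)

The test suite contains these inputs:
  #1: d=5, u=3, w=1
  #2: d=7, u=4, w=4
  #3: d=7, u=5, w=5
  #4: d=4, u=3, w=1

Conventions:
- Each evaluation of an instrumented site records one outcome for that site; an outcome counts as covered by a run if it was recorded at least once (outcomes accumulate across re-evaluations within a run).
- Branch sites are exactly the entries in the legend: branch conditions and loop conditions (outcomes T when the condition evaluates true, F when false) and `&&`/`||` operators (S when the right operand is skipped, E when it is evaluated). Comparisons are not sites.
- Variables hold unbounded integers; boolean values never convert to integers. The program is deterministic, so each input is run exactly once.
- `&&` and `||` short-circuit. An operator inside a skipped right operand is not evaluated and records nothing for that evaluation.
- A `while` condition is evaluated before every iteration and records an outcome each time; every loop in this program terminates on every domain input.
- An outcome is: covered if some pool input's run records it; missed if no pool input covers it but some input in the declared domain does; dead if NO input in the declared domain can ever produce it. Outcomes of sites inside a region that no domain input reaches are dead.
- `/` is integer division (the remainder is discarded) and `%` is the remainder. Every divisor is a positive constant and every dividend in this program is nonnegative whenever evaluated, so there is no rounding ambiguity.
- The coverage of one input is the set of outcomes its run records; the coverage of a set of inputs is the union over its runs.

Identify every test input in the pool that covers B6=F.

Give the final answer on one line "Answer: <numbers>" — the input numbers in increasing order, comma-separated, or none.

input #1 (d=5, u=3, w=1): does not produce B6=F
input #2 (d=7, u=4, w=4): does not produce B6=F
input #3 (d=7, u=5, w=5): does not produce B6=F
input #4 (d=4, u=3, w=1): does not produce B6=F

Answer: none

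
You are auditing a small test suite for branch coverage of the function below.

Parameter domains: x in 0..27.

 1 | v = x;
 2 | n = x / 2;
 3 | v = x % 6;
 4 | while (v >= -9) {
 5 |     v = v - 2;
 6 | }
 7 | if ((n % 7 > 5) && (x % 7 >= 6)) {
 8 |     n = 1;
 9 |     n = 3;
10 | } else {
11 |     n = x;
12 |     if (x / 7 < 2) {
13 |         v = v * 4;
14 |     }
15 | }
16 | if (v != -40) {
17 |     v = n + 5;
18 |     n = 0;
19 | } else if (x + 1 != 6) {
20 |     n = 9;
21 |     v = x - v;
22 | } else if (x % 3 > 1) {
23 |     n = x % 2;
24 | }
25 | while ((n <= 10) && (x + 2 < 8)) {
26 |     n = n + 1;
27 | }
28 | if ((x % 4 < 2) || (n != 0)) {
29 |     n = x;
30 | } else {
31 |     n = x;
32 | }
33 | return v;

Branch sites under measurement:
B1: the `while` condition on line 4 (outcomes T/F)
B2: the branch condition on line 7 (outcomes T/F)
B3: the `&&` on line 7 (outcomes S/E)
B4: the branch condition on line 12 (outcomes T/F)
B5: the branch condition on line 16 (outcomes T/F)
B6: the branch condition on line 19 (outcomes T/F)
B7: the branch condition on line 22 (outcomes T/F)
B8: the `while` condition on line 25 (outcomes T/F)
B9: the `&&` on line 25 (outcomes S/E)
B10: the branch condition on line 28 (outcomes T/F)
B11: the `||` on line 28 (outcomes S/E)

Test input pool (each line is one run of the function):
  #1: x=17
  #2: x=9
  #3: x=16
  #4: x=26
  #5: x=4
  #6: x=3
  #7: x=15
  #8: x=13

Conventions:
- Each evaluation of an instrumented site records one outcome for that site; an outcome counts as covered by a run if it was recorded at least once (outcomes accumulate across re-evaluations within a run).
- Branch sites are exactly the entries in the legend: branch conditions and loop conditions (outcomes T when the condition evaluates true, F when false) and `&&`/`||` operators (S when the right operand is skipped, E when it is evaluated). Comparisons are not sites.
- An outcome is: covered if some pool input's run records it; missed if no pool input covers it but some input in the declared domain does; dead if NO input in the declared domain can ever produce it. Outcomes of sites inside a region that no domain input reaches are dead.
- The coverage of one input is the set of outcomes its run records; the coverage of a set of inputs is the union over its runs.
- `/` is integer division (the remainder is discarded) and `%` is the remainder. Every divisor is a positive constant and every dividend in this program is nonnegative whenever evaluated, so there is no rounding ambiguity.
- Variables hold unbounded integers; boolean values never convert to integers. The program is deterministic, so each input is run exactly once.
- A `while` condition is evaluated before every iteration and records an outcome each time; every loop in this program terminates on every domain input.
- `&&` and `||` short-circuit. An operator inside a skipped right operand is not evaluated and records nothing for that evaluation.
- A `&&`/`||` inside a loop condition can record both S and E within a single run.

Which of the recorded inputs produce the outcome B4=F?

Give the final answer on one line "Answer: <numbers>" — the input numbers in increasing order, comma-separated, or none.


input #1 (x=17): records B4=F
input #2 (x=9): does not record B4=F
input #3 (x=16): records B4=F
input #4 (x=26): records B4=F
input #5 (x=4): does not record B4=F
input #6 (x=3): does not record B4=F
input #7 (x=15): records B4=F
input #8 (x=13): does not record B4=F
Answer: 1, 3, 4, 7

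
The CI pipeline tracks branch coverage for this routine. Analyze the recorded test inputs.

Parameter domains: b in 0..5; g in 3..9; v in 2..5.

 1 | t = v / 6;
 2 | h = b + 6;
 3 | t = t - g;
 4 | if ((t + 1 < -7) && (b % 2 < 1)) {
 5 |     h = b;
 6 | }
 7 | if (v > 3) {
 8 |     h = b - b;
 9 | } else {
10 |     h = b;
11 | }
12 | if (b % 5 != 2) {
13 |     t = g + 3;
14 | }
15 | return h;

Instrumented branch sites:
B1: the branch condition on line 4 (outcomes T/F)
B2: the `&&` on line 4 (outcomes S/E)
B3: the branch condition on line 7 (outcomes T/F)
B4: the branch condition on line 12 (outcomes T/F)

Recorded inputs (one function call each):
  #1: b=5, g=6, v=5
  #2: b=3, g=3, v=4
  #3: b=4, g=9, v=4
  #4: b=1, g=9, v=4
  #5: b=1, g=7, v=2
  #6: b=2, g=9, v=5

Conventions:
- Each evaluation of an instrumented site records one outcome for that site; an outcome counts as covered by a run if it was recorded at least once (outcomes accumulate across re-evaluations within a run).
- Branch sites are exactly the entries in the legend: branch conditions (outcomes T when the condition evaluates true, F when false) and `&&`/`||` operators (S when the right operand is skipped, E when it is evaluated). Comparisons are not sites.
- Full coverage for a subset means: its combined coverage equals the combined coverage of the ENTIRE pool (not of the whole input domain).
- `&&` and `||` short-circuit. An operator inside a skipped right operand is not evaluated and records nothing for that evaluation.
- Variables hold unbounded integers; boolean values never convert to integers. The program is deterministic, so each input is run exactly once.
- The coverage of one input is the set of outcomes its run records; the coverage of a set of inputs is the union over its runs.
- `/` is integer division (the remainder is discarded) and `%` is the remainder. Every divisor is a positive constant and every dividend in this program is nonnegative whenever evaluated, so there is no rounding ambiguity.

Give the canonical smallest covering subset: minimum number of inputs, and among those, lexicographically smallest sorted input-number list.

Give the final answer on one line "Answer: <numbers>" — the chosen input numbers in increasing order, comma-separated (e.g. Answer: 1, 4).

input #1 (b=5, g=6, v=5): events B2->S, B1->F, B3->T, B4->T; covers B1=F, B2=S, B3=T, B4=T
input #2 (b=3, g=3, v=4): events B2->S, B1->F, B3->T, B4->T; covers B1=F, B2=S, B3=T, B4=T
input #3 (b=4, g=9, v=4): events B2->E, B1->T, B3->T, B4->T; covers B1=T, B2=E, B3=T, B4=T
input #4 (b=1, g=9, v=4): events B2->E, B1->F, B3->T, B4->T; covers B1=F, B2=E, B3=T, B4=T
input #5 (b=1, g=7, v=2): events B2->S, B1->F, B3->F, B4->T; covers B1=F, B2=S, B3=F, B4=T
input #6 (b=2, g=9, v=5): events B2->E, B1->T, B3->T, B4->F; covers B1=T, B2=E, B3=T, B4=F
the full pool covers 8 outcomes: B1=T, B1=F, B2=S, B2=E, B3=T, B3=F, B4=T, B4=F
checked all size-1 subsets: none covers 8 outcomes (max 4/8)
at size 2, {5, 6} reaches all 8 outcomes; every lexicographically earlier size-2 subset fails

Answer: 5, 6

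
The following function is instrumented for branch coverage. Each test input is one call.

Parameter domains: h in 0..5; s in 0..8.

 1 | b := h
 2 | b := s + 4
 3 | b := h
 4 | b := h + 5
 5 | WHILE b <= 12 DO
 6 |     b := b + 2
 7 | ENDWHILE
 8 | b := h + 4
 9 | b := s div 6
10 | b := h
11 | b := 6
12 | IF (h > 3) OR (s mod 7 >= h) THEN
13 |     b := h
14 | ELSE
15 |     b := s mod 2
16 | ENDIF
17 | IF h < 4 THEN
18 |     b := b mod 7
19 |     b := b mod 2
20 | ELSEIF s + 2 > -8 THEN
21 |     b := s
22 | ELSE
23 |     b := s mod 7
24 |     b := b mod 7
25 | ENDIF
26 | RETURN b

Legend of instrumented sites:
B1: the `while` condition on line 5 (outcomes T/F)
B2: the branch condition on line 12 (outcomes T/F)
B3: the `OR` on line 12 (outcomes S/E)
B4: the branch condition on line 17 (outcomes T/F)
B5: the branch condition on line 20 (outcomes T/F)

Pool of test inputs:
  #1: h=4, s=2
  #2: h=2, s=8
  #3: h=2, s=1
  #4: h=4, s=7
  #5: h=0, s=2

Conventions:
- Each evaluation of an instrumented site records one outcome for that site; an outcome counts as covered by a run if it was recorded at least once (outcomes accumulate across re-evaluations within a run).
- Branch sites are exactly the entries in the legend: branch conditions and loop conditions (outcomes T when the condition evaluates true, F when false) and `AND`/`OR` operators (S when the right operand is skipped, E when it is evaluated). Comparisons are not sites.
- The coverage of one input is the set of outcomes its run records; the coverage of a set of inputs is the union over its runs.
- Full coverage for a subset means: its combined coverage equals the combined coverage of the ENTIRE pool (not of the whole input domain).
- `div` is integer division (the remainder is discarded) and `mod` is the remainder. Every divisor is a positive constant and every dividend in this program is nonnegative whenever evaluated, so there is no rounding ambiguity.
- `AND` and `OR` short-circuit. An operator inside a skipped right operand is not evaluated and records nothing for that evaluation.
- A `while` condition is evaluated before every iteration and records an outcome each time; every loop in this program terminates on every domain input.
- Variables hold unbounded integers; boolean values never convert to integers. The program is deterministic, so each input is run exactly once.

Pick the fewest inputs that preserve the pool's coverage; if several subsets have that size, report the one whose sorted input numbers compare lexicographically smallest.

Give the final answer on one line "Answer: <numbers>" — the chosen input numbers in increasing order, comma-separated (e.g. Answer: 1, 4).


#1 (h=4, s=2) -> B1->T, B1->T, B1->F, B3->S, B2->T, B4->F, B5->T; covered: B1=T, B1=F, B2=T, B3=S, B4=F, B5=T
#2 (h=2, s=8) -> B1->T, B1->T, B1->T, B1->F, B3->E, B2->F, B4->T; covered: B1=T, B1=F, B2=F, B3=E, B4=T
#3 (h=2, s=1) -> B1->T, B1->T, B1->T, B1->F, B3->E, B2->F, B4->T; covered: B1=T, B1=F, B2=F, B3=E, B4=T
#4 (h=4, s=7) -> B1->T, B1->T, B1->F, B3->S, B2->T, B4->F, B5->T; covered: B1=T, B1=F, B2=T, B3=S, B4=F, B5=T
#5 (h=0, s=2) -> B1->T, B1->T, B1->T, B1->T, B1->F, B3->E, B2->T, B4->T; covered: B1=T, B1=F, B2=T, B3=E, B4=T
together the pool reaches 9 outcomes: B1=T, B1=F, B2=T, B2=F, B3=S, B3=E, B4=T, B4=F, B5=T
every size-1 subset falls short of the 9 outcomes (best: 6/9)
inputs {1, 2} (size 2) cover everything; no size-2 subset with a lexicographically smaller index list covers all 9
Answer: 1, 2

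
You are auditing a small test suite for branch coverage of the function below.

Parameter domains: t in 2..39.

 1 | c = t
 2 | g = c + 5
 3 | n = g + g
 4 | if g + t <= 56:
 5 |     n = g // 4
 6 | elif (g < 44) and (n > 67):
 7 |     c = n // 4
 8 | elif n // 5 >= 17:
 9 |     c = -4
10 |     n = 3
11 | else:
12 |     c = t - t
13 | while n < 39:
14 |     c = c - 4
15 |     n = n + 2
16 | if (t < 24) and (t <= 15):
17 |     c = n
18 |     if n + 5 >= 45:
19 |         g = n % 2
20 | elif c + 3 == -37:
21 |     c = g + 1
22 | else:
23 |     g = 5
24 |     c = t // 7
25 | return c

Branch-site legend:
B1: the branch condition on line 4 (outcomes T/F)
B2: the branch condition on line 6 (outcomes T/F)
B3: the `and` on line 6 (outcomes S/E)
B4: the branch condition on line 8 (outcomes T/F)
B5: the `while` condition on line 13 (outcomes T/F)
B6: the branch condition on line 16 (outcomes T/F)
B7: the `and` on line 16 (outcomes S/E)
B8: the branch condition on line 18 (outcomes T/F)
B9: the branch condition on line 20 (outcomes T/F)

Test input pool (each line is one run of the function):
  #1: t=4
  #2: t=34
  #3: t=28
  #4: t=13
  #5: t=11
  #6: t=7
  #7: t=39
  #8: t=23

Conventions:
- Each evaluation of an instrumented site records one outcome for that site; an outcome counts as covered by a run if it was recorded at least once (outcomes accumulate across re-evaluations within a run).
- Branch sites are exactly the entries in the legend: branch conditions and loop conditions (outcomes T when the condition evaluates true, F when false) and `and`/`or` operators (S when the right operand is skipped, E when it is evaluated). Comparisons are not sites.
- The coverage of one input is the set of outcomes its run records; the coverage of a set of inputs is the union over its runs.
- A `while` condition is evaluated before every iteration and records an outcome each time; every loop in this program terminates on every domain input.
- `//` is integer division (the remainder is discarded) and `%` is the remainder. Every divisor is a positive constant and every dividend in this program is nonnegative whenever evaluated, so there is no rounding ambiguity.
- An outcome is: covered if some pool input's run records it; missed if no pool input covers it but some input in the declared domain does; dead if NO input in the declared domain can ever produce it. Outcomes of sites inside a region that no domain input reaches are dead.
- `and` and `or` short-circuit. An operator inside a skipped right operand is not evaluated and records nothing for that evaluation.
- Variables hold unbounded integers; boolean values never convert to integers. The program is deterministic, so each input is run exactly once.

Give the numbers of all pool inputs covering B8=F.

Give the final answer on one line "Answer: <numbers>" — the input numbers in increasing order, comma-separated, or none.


input #1 (t=4): misses B8=F
input #2 (t=34): misses B8=F
input #3 (t=28): misses B8=F
input #4 (t=13): misses B8=F
input #5 (t=11): misses B8=F
input #6 (t=7): covers B8=F
input #7 (t=39): misses B8=F
input #8 (t=23): misses B8=F
Answer: 6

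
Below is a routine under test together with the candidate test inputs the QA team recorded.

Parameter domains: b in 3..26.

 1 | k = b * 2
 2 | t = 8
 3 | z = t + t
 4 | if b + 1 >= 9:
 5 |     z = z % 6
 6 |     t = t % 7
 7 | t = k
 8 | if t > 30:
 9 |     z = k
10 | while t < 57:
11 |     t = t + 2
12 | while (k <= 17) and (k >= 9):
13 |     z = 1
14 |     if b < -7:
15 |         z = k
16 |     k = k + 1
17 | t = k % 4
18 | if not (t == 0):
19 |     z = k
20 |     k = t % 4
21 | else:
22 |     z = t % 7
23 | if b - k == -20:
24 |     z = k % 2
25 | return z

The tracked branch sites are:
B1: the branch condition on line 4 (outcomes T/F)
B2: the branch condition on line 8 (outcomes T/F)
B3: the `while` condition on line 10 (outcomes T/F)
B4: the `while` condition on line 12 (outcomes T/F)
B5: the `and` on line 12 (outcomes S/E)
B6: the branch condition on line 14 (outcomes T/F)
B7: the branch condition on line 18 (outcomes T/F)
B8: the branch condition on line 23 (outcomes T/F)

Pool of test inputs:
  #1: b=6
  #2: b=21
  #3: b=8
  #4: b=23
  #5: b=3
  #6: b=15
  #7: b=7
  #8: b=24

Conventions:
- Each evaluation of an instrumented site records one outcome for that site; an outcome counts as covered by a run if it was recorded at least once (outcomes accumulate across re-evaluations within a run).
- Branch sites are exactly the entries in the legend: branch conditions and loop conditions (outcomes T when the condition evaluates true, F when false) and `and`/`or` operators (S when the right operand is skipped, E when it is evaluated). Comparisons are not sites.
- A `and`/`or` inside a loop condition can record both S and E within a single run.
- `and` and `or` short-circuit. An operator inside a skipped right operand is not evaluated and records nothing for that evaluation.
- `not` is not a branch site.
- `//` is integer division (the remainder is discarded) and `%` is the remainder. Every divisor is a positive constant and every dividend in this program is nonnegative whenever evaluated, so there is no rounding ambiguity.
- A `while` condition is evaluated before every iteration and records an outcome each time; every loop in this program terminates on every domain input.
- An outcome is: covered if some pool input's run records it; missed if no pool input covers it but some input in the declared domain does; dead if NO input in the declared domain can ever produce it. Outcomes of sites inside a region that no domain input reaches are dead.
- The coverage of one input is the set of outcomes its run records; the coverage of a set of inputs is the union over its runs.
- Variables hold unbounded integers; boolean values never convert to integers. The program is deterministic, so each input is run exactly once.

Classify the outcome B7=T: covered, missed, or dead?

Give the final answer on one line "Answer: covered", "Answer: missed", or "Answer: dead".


B7=T is recorded by pool input(s) 1, 2, 3, 4, 5, 6, 7 -> covered
Answer: covered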